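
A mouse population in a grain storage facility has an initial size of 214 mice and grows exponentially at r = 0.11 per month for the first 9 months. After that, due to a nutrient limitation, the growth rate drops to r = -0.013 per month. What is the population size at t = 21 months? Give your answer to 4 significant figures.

Phase 1: N(9) = 214·e^(0.11×9) = 214·e^0.99 = 575.924.
Phase 2 runs for 21 − 9 = 12 months at r = -0.013.
N(21) = 575.924·e^(-0.013×12) = 575.924·e^-0.156 = 492.737.

492.7 mice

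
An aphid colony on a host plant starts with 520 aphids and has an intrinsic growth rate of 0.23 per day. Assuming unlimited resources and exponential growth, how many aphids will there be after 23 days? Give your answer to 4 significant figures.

103100 aphids

N(t) = N₀·e^(rt) = 520 × e^(0.23×23) = 520 × e^5.29.
e^5.29 ≈ 198.34, so N ≈ 520 × 198.34 = 103139.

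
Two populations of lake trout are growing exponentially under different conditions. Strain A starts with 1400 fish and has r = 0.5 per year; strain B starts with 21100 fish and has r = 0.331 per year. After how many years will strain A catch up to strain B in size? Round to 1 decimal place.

Set 1400·e^(0.5t) = 21100·e^(0.331t).
e^((0.5 − 0.331)t) = 21100/1400 → e^(0.169·t) = 15.071.
0.169·t = ln(15.071) = 2.7128, so t = 2.7128/0.169 = 16.052.

16.1 years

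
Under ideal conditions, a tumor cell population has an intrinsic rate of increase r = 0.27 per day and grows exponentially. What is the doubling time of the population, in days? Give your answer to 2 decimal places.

2.57 days

Doubling time t_d = ln(2)/r = 0.6931/0.27 = 2.5672.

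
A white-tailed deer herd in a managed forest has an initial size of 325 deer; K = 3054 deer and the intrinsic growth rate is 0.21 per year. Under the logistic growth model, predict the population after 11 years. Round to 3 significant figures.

1670 deer

A = (K − N₀)/N₀ = (3054 − 325)/325 = 8.3969.
N(t) = K/(1 + A·e^(−rt)) = 3054/(1 + 8.3969×e^(−0.21×11)).
e^(−2.31) = 0.099261; denominator = 1 + 8.3969×0.099261 = 1.8335.
N = 3054/1.8335 = 1665.68.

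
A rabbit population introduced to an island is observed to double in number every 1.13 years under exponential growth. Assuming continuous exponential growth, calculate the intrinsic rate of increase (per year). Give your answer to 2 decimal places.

r = ln(2)/t_d = 0.6931/1.13 = 0.6134.

0.61 per year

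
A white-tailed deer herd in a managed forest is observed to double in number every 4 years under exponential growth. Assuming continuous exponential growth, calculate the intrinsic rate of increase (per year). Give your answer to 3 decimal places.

0.173 per year

r = ln(2)/t_d = 0.6931/4 = 0.17329.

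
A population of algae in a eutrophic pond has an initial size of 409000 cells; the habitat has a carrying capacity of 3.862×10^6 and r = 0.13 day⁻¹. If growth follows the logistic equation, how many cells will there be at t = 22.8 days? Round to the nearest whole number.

A = (K − N₀)/N₀ = (3.862×10^6 − 409000)/409000 = 8.4425.
N(t) = K/(1 + A·e^(−rt)) = 3.862×10^6/(1 + 8.4425×e^(−0.13×22.8)).
e^(−2.964) = 0.051612; denominator = 1 + 8.4425×0.051612 = 1.4357.
N = 3.862×10^6/1.4357 = 2.689908×10^6.

2689908 cells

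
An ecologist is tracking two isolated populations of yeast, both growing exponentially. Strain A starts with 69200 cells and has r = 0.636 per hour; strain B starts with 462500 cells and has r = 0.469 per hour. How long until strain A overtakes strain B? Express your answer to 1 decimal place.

11.4 hours

Set 69200·e^(0.636t) = 462500·e^(0.469t).
e^((0.636 − 0.469)t) = 462500/69200 → e^(0.167·t) = 6.6835.
0.167·t = ln(6.6835) = 1.8996, so t = 1.8996/0.167 = 11.375.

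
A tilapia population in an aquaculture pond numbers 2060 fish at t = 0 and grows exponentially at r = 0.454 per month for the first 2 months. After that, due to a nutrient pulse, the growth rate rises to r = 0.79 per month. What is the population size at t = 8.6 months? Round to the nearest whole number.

Phase 1: N(2) = 2060·e^(0.454×2) = 2060·e^0.908 = 5107.48.
Phase 2 runs for 8.6 − 2 = 6.6 months at r = 0.79.
N(8.6) = 5107.48·e^(0.79×6.6) = 5107.48·e^5.214 = 938897.

938897 fish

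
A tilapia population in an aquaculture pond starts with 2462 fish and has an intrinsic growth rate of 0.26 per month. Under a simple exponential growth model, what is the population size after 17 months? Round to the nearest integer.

204583 fish

N(t) = N₀·e^(rt) = 2462 × e^(0.26×17) = 2462 × e^4.42.
e^4.42 ≈ 83.096, so N ≈ 2462 × 83.096 = 204583.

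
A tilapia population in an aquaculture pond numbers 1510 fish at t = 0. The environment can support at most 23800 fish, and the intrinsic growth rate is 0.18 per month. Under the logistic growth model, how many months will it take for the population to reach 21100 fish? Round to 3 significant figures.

26.4 months

A = (K − N₀)/N₀ = (23800 − 1510)/1510 = 14.762.
Solve 23800/(1 + 14.762·e^(−0.18t)) = 21100: 1 + 14.762·e^(−0.18t) = 1.128, so e^(−0.18t) = 0.00866858.
−0.18·t = ln(0.00866858) = -4.748, so t = 4.748/0.18 = 26.378.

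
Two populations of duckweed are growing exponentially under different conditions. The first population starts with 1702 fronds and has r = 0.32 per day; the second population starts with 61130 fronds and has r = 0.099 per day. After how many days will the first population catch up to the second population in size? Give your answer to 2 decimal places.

16.20 days

Set 1702·e^(0.32t) = 61130·e^(0.099t).
e^((0.32 − 0.099)t) = 61130/1702 → e^(0.221·t) = 35.917.
0.221·t = ln(35.917) = 3.5812, so t = 3.5812/0.221 = 16.205.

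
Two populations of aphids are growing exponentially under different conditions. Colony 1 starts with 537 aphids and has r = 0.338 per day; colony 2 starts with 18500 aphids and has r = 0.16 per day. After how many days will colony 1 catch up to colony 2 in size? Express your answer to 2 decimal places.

Set 537·e^(0.338t) = 18500·e^(0.16t).
e^((0.338 − 0.16)t) = 18500/537 → e^(0.178·t) = 34.451.
0.178·t = ln(34.451) = 3.5395, so t = 3.5395/0.178 = 19.885.

19.88 days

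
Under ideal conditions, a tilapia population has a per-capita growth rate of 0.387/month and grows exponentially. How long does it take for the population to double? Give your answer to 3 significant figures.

Doubling time t_d = ln(2)/r = 0.6931/0.387 = 1.7911.

1.79 months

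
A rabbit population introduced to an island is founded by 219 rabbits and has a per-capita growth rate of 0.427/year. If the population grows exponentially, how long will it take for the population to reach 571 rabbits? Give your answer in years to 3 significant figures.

2.24 years

Set N₀·e^(rt) = 571: e^(0.427·t) = 571/219 = 2.6073.
0.427·t = ln(2.6073) = 0.95832, so t = 0.95832/0.427 = 2.2443.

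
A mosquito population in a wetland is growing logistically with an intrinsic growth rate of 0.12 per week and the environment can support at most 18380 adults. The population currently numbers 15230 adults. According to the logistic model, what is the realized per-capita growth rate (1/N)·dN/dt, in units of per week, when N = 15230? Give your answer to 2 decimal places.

0.02 per week

(1/N)·dN/dt = r(1 − N/K) = 0.12 × (1 − 15230/18380).
= 0.12 × 0.17138 = 0.020566.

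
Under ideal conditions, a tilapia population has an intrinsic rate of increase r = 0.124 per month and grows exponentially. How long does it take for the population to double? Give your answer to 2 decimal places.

5.59 months

Doubling time t_d = ln(2)/r = 0.6931/0.124 = 5.5899.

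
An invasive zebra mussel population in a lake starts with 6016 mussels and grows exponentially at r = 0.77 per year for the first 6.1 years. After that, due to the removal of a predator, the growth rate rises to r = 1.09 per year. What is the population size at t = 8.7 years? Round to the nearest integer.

Phase 1: N(6.1) = 6016·e^(0.77×6.1) = 6016·e^4.697 = 659461.
Phase 2 runs for 8.7 − 6.1 = 2.6 years at r = 1.09.
N(8.7) = 659461·e^(1.09×2.6) = 659461·e^2.834 = 1.121966×10^7.

11219657 mussels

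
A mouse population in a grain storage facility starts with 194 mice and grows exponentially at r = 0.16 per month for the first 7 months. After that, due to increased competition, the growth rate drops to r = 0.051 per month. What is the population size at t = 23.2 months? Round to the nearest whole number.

1358 mice

Phase 1: N(7) = 194·e^(0.16×7) = 194·e^1.12 = 594.582.
Phase 2 runs for 23.2 − 7 = 16.2 months at r = 0.051.
N(23.2) = 594.582·e^(0.051×16.2) = 594.582·e^0.8262 = 1358.39.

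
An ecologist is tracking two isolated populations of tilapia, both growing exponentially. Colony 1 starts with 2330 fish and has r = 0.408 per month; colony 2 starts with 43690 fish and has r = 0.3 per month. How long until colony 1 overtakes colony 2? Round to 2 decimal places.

Set 2330·e^(0.408t) = 43690·e^(0.3t).
e^((0.408 − 0.3)t) = 43690/2330 → e^(0.108·t) = 18.751.
0.108·t = ln(18.751) = 2.9313, so t = 2.9313/0.108 = 27.141.

27.14 months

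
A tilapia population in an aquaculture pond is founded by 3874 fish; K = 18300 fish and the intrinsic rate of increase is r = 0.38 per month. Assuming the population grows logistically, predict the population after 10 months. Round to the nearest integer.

A = (K − N₀)/N₀ = (18300 − 3874)/3874 = 3.7238.
N(t) = K/(1 + A·e^(−rt)) = 18300/(1 + 3.7238×e^(−0.38×10)).
e^(−3.8) = 0.022371; denominator = 1 + 3.7238×0.022371 = 1.0833.
N = 18300/1.0833 = 16892.8.

16893 fish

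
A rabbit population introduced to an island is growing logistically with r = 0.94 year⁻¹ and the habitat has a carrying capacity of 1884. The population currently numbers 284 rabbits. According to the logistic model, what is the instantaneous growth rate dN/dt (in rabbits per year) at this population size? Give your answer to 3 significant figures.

dN/dt = rN(1 − N/K) = 0.94 × 284 × (1 − 284/1884).
1 − 284/1884 = 0.84926; dN/dt = 0.94 × 284 × 0.84926 = 226.72.

227 rabbits per year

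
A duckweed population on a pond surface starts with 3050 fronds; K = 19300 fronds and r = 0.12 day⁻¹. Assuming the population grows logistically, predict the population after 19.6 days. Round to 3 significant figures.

12800 fronds

A = (K − N₀)/N₀ = (19300 − 3050)/3050 = 5.3279.
N(t) = K/(1 + A·e^(−rt)) = 19300/(1 + 5.3279×e^(−0.12×19.6)).
e^(−2.352) = 0.095179; denominator = 1 + 5.3279×0.095179 = 1.5071.
N = 19300/1.5071 = 12806.1.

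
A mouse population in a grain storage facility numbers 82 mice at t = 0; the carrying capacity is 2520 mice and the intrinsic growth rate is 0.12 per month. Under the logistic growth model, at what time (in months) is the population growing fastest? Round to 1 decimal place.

28.3 months

Logistic growth is fastest at N = K/2 = 1260.
A = (K − N₀)/N₀ = 29.732. Set K/(1 + A·e^(−rt)) = K/2 → A·e^(−rt) = 1.
e^(−0.12t) = 1/29.732 = 0.0336341, so t = ln(29.732)/0.12 = 3.3922/0.12 = 28.268.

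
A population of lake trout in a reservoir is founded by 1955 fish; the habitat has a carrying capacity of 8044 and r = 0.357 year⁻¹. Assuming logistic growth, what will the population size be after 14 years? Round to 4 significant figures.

A = (K − N₀)/N₀ = (8044 − 1955)/1955 = 3.1146.
N(t) = K/(1 + A·e^(−rt)) = 8044/(1 + 3.1146×e^(−0.357×14)).
e^(−4.998) = 0.0067514; denominator = 1 + 3.1146×0.0067514 = 1.021.
N = 8044/1.021 = 7878.34.

7878 fish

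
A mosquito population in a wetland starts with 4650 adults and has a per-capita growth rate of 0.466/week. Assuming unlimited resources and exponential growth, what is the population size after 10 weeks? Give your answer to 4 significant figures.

491200 adults

N(t) = N₀·e^(rt) = 4650 × e^(0.466×10) = 4650 × e^4.66.
e^4.66 ≈ 105.64, so N ≈ 4650 × 105.64 = 491208.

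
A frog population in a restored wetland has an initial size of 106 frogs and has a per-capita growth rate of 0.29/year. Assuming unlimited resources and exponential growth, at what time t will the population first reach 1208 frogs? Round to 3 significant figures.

Set N₀·e^(rt) = 1208: e^(0.29·t) = 1208/106 = 11.396.
0.29·t = ln(11.396) = 2.4333, so t = 2.4333/0.29 = 8.3906.

8.39 years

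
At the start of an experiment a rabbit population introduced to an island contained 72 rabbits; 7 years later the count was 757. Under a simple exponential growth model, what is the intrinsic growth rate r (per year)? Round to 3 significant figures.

From N(t) = N₀·e^(rt): e^(r·7) = 757/72 = 10.514.
r·7 = ln(10.514) = 2.3527, so r = 2.3527/7 = 0.3361.

0.336 per year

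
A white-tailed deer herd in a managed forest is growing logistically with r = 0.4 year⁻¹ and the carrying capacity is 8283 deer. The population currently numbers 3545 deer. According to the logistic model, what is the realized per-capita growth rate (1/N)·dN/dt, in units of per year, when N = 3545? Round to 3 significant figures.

(1/N)·dN/dt = r(1 − N/K) = 0.4 × (1 − 3545/8283).
= 0.4 × 0.57201 = 0.22881.

0.229 per year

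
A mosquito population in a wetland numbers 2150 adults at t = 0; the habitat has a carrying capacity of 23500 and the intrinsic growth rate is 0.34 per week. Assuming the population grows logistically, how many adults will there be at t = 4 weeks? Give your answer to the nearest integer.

A = (K − N₀)/N₀ = (23500 − 2150)/2150 = 9.9302.
N(t) = K/(1 + A·e^(−rt)) = 23500/(1 + 9.9302×e^(−0.34×4)).
e^(−1.36) = 0.25666; denominator = 1 + 9.9302×0.25666 = 3.5487.
N = 23500/3.5487 = 6622.14.

6622 adults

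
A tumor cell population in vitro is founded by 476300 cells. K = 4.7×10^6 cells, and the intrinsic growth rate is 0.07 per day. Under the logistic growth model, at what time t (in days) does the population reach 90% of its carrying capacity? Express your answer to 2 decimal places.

62.57 days

A = (K − N₀)/N₀ = (4.7×10^6 − 476300)/476300 = 8.8677.
Solve 4.7×10^6/(1 + 8.8677·e^(−0.07t)) = 4.23×10^6: 1 + 8.8677·e^(−0.07t) = 1.1111, so e^(−0.07t) = 0.0125298.
−0.07·t = ln(0.0125298) = -4.3796, so t = 4.3796/0.07 = 62.566.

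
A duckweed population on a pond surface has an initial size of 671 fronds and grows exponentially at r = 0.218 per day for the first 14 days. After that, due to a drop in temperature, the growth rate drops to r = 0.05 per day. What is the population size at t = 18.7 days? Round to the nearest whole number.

Phase 1: N(14) = 671·e^(0.218×14) = 671·e^3.052 = 14196.8.
Phase 2 runs for 18.7 − 14 = 4.7 days at r = 0.05.
N(18.7) = 14196.8·e^(0.05×4.7) = 14196.8·e^0.235 = 17957.6.

17958 fronds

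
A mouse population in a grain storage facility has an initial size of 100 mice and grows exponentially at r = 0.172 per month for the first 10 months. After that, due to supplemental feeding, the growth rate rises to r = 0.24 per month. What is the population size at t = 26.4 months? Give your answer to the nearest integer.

Phase 1: N(10) = 100·e^(0.172×10) = 100·e^1.72 = 558.453.
Phase 2 runs for 26.4 − 10 = 16.4 months at r = 0.24.
N(26.4) = 558.453·e^(0.24×16.4) = 558.453·e^3.936 = 28600.2.

28600 mice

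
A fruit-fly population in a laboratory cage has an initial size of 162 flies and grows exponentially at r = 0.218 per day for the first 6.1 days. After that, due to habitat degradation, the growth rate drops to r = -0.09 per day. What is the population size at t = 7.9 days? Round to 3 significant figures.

521 flies

Phase 1: N(6.1) = 162·e^(0.218×6.1) = 162·e^1.33 = 612.407.
Phase 2 runs for 7.9 − 6.1 = 1.8 days at r = -0.09.
N(7.9) = 612.407·e^(-0.09×1.8) = 612.407·e^-0.162 = 520.816.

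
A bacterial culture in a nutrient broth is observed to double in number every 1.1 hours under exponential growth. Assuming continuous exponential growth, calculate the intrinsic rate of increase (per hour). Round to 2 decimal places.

0.63 per hour

r = ln(2)/t_d = 0.6931/1.1 = 0.63013.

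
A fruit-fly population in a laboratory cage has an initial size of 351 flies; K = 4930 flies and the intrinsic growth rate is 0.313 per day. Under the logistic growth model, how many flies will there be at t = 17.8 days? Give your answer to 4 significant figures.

A = (K − N₀)/N₀ = (4930 − 351)/351 = 13.046.
N(t) = K/(1 + A·e^(−rt)) = 4930/(1 + 13.046×e^(−0.313×17.8)).
e^(−5.571) = 0.0038051; denominator = 1 + 13.046×0.0038051 = 1.0496.
N = 4930/1.0496 = 4696.85.

4697 flies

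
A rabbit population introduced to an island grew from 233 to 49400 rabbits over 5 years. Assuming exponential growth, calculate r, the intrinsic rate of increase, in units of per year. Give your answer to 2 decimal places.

1.07 per year

From N(t) = N₀·e^(rt): e^(r·5) = 49400/233 = 212.02.
r·5 = ln(212.02) = 5.3567, so r = 5.3567/5 = 1.0713.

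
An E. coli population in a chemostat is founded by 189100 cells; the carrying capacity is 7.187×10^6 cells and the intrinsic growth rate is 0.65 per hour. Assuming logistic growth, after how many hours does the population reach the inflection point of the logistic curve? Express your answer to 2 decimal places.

Logistic growth is fastest at N = K/2 = 3.5935×10^6.
A = (K − N₀)/N₀ = 37.006. Set K/(1 + A·e^(−rt)) = K/2 → A·e^(−rt) = 1.
e^(−0.65t) = 1/37.006 = 0.0270224, so t = ln(37.006)/0.65 = 3.6111/0.65 = 5.5555.

5.56 hours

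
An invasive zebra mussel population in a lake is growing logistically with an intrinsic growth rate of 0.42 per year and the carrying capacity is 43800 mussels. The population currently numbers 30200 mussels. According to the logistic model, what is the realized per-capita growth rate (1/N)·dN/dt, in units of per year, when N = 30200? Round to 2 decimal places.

(1/N)·dN/dt = r(1 − N/K) = 0.42 × (1 − 30200/43800).
= 0.42 × 0.3105 = 0.13041.

0.13 per year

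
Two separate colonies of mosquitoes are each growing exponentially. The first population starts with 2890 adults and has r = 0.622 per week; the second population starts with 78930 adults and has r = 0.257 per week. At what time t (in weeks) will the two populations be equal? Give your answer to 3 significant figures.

Set 2890·e^(0.622t) = 78930·e^(0.257t).
e^((0.622 − 0.257)t) = 78930/2890 → e^(0.365·t) = 27.311.
0.365·t = ln(27.311) = 3.3073, so t = 3.3073/0.365 = 9.0611.

9.06 weeks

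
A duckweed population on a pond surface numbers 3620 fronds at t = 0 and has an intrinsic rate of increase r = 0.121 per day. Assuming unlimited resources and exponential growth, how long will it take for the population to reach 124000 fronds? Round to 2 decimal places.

Set N₀·e^(rt) = 124000: e^(0.121·t) = 124000/3620 = 34.254.
0.121·t = ln(34.254) = 3.5338, so t = 3.5338/0.121 = 29.205.

29.21 days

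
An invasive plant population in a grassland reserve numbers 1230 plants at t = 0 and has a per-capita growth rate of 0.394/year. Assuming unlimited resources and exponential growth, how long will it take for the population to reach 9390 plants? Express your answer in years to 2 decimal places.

Set N₀·e^(rt) = 9390: e^(0.394·t) = 9390/1230 = 7.6341.
0.394·t = ln(7.6341) = 2.0326, so t = 2.0326/0.394 = 5.159.

5.16 years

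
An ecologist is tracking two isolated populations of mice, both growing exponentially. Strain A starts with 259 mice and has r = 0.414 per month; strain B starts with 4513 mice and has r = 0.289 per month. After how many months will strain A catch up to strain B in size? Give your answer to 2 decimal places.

Set 259·e^(0.414t) = 4513·e^(0.289t).
e^((0.414 − 0.289)t) = 4513/259 → e^(0.125·t) = 17.425.
0.125·t = ln(17.425) = 2.8579, so t = 2.8579/0.125 = 22.863.

22.86 months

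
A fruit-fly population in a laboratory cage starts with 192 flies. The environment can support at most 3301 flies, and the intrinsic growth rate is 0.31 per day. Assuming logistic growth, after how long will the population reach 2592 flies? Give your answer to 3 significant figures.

A = (K − N₀)/N₀ = (3301 − 192)/192 = 16.193.
Solve 3301/(1 + 16.193·e^(−0.31t)) = 2592: 1 + 16.193·e^(−0.31t) = 1.2735, so e^(−0.31t) = 0.0168924.
−0.31·t = ln(0.0168924) = -4.0809, so t = 4.0809/0.31 = 13.164.

13.2 days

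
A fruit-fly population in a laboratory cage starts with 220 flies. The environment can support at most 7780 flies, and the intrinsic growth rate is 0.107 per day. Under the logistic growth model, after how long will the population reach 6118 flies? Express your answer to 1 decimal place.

A = (K − N₀)/N₀ = (7780 − 220)/220 = 34.364.
Solve 7780/(1 + 34.364·e^(−0.107t)) = 6118: 1 + 34.364·e^(−0.107t) = 1.2717, so e^(−0.107t) = 0.00790537.
−0.107·t = ln(0.00790537) = -4.8402, so t = 4.8402/0.107 = 45.236.

45.2 days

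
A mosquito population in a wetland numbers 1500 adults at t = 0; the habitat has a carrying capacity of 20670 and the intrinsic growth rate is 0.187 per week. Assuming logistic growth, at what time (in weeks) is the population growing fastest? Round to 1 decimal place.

Logistic growth is fastest at N = K/2 = 10335.
A = (K − N₀)/N₀ = 12.78. Set K/(1 + A·e^(−rt)) = K/2 → A·e^(−rt) = 1.
e^(−0.187t) = 1/12.78 = 0.0782473, so t = ln(12.78)/0.187 = 2.5479/0.187 = 13.625.

13.6 weeks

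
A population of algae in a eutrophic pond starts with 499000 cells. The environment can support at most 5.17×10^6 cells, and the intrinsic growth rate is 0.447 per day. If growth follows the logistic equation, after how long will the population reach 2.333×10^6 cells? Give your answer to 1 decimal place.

4.6 days

A = (K − N₀)/N₀ = (5.17×10^6 − 499000)/499000 = 9.3607.
Solve 5.17×10^6/(1 + 9.3607·e^(−0.447t)) = 2.333×10^6: 1 + 9.3607·e^(−0.447t) = 2.216, so e^(−0.447t) = 0.129908.
−0.447·t = ln(0.129908) = -2.0409, so t = 2.0409/0.447 = 4.5658.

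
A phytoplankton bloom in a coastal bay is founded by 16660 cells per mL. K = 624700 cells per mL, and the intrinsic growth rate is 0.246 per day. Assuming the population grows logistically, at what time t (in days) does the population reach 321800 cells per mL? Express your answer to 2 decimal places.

A = (K − N₀)/N₀ = (624700 − 16660)/16660 = 36.497.
Solve 624700/(1 + 36.497·e^(−0.246t)) = 321800: 1 + 36.497·e^(−0.246t) = 1.9413, so e^(−0.246t) = 0.0257903.
−0.246·t = ln(0.0257903) = -3.6578, so t = 3.6578/0.246 = 14.869.

14.87 days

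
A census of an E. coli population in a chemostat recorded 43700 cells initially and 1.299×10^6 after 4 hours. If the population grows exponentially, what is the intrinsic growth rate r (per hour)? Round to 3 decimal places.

From N(t) = N₀·e^(rt): e^(r·4) = 1.299×10^6/43700 = 29.725.
r·4 = ln(29.725) = 3.392, so r = 3.392/4 = 0.848.

0.848 per hour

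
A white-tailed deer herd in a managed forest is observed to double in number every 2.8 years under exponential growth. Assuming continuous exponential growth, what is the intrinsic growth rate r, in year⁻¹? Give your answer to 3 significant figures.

0.248 per year

r = ln(2)/t_d = 0.6931/2.8 = 0.24755.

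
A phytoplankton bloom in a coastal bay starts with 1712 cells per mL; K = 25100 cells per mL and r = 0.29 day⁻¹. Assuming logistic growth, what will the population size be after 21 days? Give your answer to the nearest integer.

24347 cells per mL

A = (K − N₀)/N₀ = (25100 − 1712)/1712 = 13.661.
N(t) = K/(1 + A·e^(−rt)) = 25100/(1 + 13.661×e^(−0.29×21)).
e^(−6.09) = 0.0022654; denominator = 1 + 13.661×0.0022654 = 1.0309.
N = 25100/1.0309 = 24346.5.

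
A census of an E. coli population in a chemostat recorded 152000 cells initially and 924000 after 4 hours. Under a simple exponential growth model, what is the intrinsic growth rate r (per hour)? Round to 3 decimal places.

From N(t) = N₀·e^(rt): e^(r·4) = 924000/152000 = 6.0789.
r·4 = ln(6.0789) = 1.8048, so r = 1.8048/4 = 0.45121.

0.451 per hour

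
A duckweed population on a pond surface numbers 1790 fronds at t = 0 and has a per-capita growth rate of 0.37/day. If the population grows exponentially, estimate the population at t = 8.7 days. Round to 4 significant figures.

44760 fronds

N(t) = N₀·e^(rt) = 1790 × e^(0.37×8.7) = 1790 × e^3.219.
e^3.219 ≈ 25.003, so N ≈ 1790 × 25.003 = 44755.6.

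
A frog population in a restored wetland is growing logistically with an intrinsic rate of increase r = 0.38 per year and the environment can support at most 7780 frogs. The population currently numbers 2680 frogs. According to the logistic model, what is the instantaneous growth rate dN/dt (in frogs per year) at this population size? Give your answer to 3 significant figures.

dN/dt = rN(1 − N/K) = 0.38 × 2680 × (1 − 2680/7780).
1 − 2680/7780 = 0.65553; dN/dt = 0.38 × 2680 × 0.65553 = 667.59.

668 frogs per year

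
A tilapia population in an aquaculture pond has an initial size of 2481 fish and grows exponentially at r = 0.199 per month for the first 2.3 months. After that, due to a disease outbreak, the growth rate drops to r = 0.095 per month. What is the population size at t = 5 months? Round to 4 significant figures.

Phase 1: N(2.3) = 2481·e^(0.199×2.3) = 2481·e^0.4577 = 3921.06.
Phase 2 runs for 5 − 2.3 = 2.7 months at r = 0.095.
N(5) = 3921.06·e^(0.095×2.7) = 3921.06·e^0.2565 = 5067.57.

5068 fish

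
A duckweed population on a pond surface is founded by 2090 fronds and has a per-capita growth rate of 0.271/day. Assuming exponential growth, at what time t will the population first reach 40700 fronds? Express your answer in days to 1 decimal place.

Set N₀·e^(rt) = 40700: e^(0.271·t) = 40700/2090 = 19.474.
0.271·t = ln(19.474) = 2.9691, so t = 2.9691/0.271 = 10.956.

11.0 days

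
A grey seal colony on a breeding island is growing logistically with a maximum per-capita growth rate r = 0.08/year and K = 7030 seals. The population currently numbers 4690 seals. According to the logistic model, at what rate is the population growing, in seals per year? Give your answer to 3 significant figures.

125 seals per year

dN/dt = rN(1 − N/K) = 0.08 × 4690 × (1 − 4690/7030).
1 − 4690/7030 = 0.33286; dN/dt = 0.08 × 4690 × 0.33286 = 124.89.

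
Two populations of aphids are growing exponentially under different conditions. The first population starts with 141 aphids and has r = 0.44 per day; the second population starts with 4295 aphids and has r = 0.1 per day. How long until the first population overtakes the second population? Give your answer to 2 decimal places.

10.05 days

Set 141·e^(0.44t) = 4295·e^(0.1t).
e^((0.44 − 0.1)t) = 4295/141 → e^(0.34·t) = 30.461.
0.34·t = ln(30.461) = 3.4164, so t = 3.4164/0.34 = 10.048.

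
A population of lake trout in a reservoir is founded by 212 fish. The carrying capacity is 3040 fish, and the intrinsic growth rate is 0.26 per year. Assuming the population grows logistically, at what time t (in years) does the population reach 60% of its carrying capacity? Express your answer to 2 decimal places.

A = (K − N₀)/N₀ = (3040 − 212)/212 = 13.34.
Solve 3040/(1 + 13.34·e^(−0.26t)) = 1824: 1 + 13.34·e^(−0.26t) = 1.6667, so e^(−0.26t) = 0.0499764.
−0.26·t = ln(0.0499764) = -2.9962, so t = 2.9962/0.26 = 11.524.

11.52 years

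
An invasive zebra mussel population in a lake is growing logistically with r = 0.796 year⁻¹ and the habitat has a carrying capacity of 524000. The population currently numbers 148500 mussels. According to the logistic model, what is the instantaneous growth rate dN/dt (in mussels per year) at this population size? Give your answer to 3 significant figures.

dN/dt = rN(1 − N/K) = 0.796 × 148500 × (1 − 148500/524000).
1 − 148500/524000 = 0.7166; dN/dt = 0.796 × 148500 × 0.7166 = 84707.

84700 mussels per year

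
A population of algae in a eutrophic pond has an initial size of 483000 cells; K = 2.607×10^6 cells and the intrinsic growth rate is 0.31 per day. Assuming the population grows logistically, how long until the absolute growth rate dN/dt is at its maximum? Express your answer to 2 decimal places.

Logistic growth is fastest at N = K/2 = 1.3035×10^6.
A = (K − N₀)/N₀ = 4.3975. Set K/(1 + A·e^(−rt)) = K/2 → A·e^(−rt) = 1.
e^(−0.31t) = 1/4.3975 = 0.227401, so t = ln(4.3975)/0.31 = 1.481/0.31 = 4.7775.

4.78 days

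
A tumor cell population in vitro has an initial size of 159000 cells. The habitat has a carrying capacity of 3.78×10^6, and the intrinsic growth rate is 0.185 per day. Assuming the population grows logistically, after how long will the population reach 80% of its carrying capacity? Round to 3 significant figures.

A = (K − N₀)/N₀ = (3.78×10^6 − 159000)/159000 = 22.774.
Solve 3.78×10^6/(1 + 22.774·e^(−0.185t)) = 3.024×10^6: 1 + 22.774·e^(−0.185t) = 1.25, so e^(−0.185t) = 0.0109776.
−0.185·t = ln(0.0109776) = -4.5119, so t = 4.5119/0.185 = 24.389.

24.4 days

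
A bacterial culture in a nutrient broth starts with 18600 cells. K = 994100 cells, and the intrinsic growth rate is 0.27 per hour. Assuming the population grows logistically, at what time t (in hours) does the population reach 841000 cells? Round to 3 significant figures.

A = (K − N₀)/N₀ = (994100 − 18600)/18600 = 52.446.
Solve 994100/(1 + 52.446·e^(−0.27t)) = 841000: 1 + 52.446·e^(−0.27t) = 1.182, so e^(−0.27t) = 0.00347108.
−0.27·t = ln(0.00347108) = -5.6633, so t = 5.6633/0.27 = 20.975.

21.0 hours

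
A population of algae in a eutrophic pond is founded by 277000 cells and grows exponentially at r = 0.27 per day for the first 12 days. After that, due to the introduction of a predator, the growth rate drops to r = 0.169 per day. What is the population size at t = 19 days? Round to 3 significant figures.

23100000 cells

Phase 1: N(12) = 277000·e^(0.27×12) = 277000·e^3.24 = 7.072841×10^6.
Phase 2 runs for 19 − 12 = 7 days at r = 0.169.
N(19) = 7.072841×10^6·e^(0.169×7) = 7.072841×10^6·e^1.183 = 2.308683×10^7.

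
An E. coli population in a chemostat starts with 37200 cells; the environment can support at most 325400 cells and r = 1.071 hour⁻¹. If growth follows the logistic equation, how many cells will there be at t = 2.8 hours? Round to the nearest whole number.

A = (K − N₀)/N₀ = (325400 − 37200)/37200 = 7.7473.
N(t) = K/(1 + A·e^(−rt)) = 325400/(1 + 7.7473×e^(−1.071×2.8)).
e^(−2.999) = 0.049847; denominator = 1 + 7.7473×0.049847 = 1.3862.
N = 325400/1.3862 = 234746.

234746 cells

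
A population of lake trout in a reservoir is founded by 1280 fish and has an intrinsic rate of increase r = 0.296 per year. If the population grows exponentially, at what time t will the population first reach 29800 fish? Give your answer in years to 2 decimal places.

10.63 years

Set N₀·e^(rt) = 29800: e^(0.296·t) = 29800/1280 = 23.281.
0.296·t = ln(23.281) = 3.1476, so t = 3.1476/0.296 = 10.634.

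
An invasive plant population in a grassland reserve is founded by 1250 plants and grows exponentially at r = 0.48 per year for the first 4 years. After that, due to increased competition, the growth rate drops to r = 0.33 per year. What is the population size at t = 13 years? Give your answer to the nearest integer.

166192 plants

Phase 1: N(4) = 1250·e^(0.48×4) = 1250·e^1.92 = 8526.2.
Phase 2 runs for 13 − 4 = 9 years at r = 0.33.
N(13) = 8526.2·e^(0.33×9) = 8526.2·e^2.97 = 166192.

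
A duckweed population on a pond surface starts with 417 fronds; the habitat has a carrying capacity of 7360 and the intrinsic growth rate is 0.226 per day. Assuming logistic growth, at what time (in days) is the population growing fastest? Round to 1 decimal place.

12.4 days

Logistic growth is fastest at N = K/2 = 3680.
A = (K − N₀)/N₀ = 16.65. Set K/(1 + A·e^(−rt)) = K/2 → A·e^(−rt) = 1.
e^(−0.226t) = 1/16.65 = 0.0600605, so t = ln(16.65)/0.226 = 2.8124/0.226 = 12.444.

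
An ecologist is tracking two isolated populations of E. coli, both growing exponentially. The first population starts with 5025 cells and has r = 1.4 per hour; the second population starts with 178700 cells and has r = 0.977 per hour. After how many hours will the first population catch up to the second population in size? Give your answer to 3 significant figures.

Set 5025·e^(1.4t) = 178700·e^(0.977t).
e^((1.4 − 0.977)t) = 178700/5025 → e^(0.423·t) = 35.562.
0.423·t = ln(35.562) = 3.5713, so t = 3.5713/0.423 = 8.4427.

8.44 hours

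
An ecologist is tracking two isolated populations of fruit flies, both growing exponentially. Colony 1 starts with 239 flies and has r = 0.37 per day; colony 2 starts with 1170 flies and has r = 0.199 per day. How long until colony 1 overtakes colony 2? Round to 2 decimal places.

9.29 days

Set 239·e^(0.37t) = 1170·e^(0.199t).
e^((0.37 − 0.199)t) = 1170/239 → e^(0.171·t) = 4.8954.
0.171·t = ln(4.8954) = 1.5883, so t = 1.5883/0.171 = 9.2883.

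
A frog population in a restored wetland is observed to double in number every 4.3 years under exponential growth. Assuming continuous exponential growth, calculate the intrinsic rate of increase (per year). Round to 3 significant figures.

0.161 per year

r = ln(2)/t_d = 0.6931/4.3 = 0.1612.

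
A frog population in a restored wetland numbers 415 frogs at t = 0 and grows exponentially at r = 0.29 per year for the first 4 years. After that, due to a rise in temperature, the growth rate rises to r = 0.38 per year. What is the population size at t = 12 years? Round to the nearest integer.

Phase 1: N(4) = 415·e^(0.29×4) = 415·e^1.16 = 1323.82.
Phase 2 runs for 12 − 4 = 8 years at r = 0.38.
N(12) = 1323.82·e^(0.38×8) = 1323.82·e^3.04 = 27674.8.

27675 frogs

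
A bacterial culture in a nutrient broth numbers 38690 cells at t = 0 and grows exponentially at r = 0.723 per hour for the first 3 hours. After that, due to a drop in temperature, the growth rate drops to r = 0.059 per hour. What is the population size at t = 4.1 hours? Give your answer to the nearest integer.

361218 cells

Phase 1: N(3) = 38690·e^(0.723×3) = 38690·e^2.169 = 338519.
Phase 2 runs for 4.1 − 3 = 1.1 hours at r = 0.059.
N(4.1) = 338519·e^(0.059×1.1) = 338519·e^0.0649 = 361218.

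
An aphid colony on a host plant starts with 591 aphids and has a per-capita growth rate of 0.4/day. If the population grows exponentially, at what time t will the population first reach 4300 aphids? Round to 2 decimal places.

Set N₀·e^(rt) = 4300: e^(0.4·t) = 4300/591 = 7.2758.
0.4·t = ln(7.2758) = 1.9846, so t = 1.9846/0.4 = 4.9614.

4.96 days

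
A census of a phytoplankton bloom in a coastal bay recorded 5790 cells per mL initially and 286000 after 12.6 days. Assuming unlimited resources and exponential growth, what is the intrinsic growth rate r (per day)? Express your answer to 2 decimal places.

0.31 per day

From N(t) = N₀·e^(rt): e^(r·12.6) = 286000/5790 = 49.396.
r·12.6 = ln(49.396) = 3.8999, so r = 3.8999/12.6 = 0.30951.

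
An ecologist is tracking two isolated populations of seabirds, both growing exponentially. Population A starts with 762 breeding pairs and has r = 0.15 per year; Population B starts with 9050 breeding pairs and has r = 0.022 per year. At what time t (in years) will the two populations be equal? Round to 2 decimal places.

19.33 years

Set 762·e^(0.15t) = 9050·e^(0.022t).
e^((0.15 − 0.022)t) = 9050/762 → e^(0.128·t) = 11.877.
0.128·t = ln(11.877) = 2.4746, so t = 2.4746/0.128 = 19.333.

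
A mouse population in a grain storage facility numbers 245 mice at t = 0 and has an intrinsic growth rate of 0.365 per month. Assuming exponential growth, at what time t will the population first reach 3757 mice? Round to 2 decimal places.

Set N₀·e^(rt) = 3757: e^(0.365·t) = 3757/245 = 15.335.
0.365·t = ln(15.335) = 2.7301, so t = 2.7301/0.365 = 7.4798.

7.48 months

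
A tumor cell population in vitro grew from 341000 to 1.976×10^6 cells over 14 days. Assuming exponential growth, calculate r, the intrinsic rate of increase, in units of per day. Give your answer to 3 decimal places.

From N(t) = N₀·e^(rt): e^(r·14) = 1.976×10^6/341000 = 5.7947.
r·14 = ln(5.7947) = 1.7569, so r = 1.7569/14 = 0.1255.

0.125 per day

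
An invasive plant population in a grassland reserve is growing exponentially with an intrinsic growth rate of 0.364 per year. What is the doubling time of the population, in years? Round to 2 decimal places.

1.90 years

Doubling time t_d = ln(2)/r = 0.6931/0.364 = 1.9043.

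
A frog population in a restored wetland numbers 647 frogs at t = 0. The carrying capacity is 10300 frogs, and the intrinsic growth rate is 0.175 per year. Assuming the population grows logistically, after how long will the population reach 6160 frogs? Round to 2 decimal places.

A = (K − N₀)/N₀ = (10300 − 647)/647 = 14.92.
Solve 10300/(1 + 14.92·e^(−0.175t)) = 6160: 1 + 14.92·e^(−0.175t) = 1.6721, so e^(−0.175t) = 0.0450466.
−0.175·t = ln(0.0450466) = -3.1001, so t = 3.1001/0.175 = 17.715.

17.71 years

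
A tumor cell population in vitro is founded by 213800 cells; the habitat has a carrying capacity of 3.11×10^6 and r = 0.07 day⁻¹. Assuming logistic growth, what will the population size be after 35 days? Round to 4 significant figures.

A = (K − N₀)/N₀ = (3.11×10^6 − 213800)/213800 = 13.546.
N(t) = K/(1 + A·e^(−rt)) = 3.11×10^6/(1 + 13.546×e^(−0.07×35)).
e^(−2.45) = 0.086294; denominator = 1 + 13.546×0.086294 = 2.169.
N = 3.11×10^6/2.169 = 1.433867×10^6.

1434000 cells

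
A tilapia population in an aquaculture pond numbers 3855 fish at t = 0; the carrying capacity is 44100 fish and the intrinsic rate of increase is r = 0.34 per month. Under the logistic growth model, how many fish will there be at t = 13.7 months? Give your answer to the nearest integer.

A = (K − N₀)/N₀ = (44100 − 3855)/3855 = 10.44.
N(t) = K/(1 + A·e^(−rt)) = 44100/(1 + 10.44×e^(−0.34×13.7)).
e^(−4.658) = 0.0094854; denominator = 1 + 10.44×0.0094854 = 1.099.
N = 44100/1.099 = 40126.5.

40126 fish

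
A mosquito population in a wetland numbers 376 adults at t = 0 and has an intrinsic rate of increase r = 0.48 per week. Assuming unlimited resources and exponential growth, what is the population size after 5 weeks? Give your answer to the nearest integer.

N(t) = N₀·e^(rt) = 376 × e^(0.48×5) = 376 × e^2.4.
e^2.4 ≈ 11.023, so N ≈ 376 × 11.023 = 4144.71.

4145 adults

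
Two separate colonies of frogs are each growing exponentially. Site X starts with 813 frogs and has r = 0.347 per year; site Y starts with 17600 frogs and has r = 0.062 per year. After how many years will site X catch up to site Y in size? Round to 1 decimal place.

Set 813·e^(0.347t) = 17600·e^(0.062t).
e^((0.347 − 0.062)t) = 17600/813 → e^(0.285·t) = 21.648.
0.285·t = ln(21.648) = 3.0749, so t = 3.0749/0.285 = 10.789.

10.8 years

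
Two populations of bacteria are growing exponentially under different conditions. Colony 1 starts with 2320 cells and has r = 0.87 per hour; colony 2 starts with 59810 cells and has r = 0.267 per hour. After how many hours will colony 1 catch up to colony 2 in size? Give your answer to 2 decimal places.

Set 2320·e^(0.87t) = 59810·e^(0.267t).
e^((0.87 − 0.267)t) = 59810/2320 → e^(0.603·t) = 25.78.
0.603·t = ln(25.78) = 3.2496, so t = 3.2496/0.603 = 5.3891.

5.39 hours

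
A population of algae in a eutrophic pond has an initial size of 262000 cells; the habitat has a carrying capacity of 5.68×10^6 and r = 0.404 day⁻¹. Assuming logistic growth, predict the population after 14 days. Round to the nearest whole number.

A = (K − N₀)/N₀ = (5.68×10^6 − 262000)/262000 = 20.679.
N(t) = K/(1 + A·e^(−rt)) = 5.68×10^6/(1 + 20.679×e^(−0.404×14)).
e^(−5.656) = 0.0034965; denominator = 1 + 20.679×0.0034965 = 1.0723.
N = 5.68×10^6/1.0723 = 5.297001×10^6.

5297001 cells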